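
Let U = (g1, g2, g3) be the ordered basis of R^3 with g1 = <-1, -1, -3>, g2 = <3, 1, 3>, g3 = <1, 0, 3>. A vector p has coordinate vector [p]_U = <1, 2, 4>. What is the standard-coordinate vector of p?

<9, 1, 15>

The coordinates say p = g1 + 2g2 + 4g3; adding the scaled basis vectors gives <9, 1, 15>.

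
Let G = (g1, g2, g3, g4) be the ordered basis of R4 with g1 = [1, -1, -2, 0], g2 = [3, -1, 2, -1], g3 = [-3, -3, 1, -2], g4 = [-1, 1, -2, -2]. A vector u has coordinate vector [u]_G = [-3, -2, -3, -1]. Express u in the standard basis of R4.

u = M [u]_G, where M has columns g1, ..., g4.
Carrying out the matrix-vector product, u = [1, 13, 1, 10].

[1, 13, 1, 10]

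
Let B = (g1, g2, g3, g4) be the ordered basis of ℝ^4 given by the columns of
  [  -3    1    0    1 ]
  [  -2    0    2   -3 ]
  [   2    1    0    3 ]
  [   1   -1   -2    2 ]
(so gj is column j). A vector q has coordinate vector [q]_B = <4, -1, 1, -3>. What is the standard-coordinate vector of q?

<-16, 3, -2, -3>

The coordinates say q = 4g1 - g2 + g3 - 3g4; adding the scaled basis vectors gives <-16, 3, -2, -3>.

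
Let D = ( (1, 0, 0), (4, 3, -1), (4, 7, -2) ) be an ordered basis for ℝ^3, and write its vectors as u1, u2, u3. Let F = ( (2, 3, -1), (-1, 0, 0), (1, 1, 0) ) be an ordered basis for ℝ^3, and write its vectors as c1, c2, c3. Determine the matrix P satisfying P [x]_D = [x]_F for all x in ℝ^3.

[[0, 1, 2], [-1, -2, 1], [0, 0, 1]]

Column j of P is [uj]_F, since P maps D-coordinates to F-coordinates.
Expressing u1 in F: u1 = 0·c1 - c2 + 0·c3, so column 1 of P is (0, -1, 0).
Doing the same for each uj gives P = [[0, 1, 2], [-1, -2, 1], [0, 0, 1]].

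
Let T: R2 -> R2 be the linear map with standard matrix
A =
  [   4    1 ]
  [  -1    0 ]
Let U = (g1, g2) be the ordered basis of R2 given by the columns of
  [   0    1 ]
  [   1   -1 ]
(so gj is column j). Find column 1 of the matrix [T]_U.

(1, 1)

Column 1 of [T]_U is the U-coordinate vector of T(g1).
In standard coordinates T(g1) = A g1 = (1, 0).
Converting to U: (1, 0) = g1 + g2, so the coordinate vector is (1, 1).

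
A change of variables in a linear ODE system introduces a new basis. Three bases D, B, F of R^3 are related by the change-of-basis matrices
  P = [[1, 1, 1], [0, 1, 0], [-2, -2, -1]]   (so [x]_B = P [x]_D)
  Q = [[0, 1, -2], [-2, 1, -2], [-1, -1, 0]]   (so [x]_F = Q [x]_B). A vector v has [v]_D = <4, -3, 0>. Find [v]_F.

<1, -1, 2>

Composing the changes, [v]_F = Q P [v]_D.
Q P = [[4, 5, 2], [2, 3, 0], [-1, -2, -1]]; applying this to <4, -3, 0> gives <1, -1, 2>.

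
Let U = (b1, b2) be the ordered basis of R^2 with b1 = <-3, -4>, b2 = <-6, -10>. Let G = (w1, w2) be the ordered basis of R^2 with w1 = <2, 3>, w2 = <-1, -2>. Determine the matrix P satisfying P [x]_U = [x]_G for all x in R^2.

[[-2, -2], [-1, 2]]

Column j of P is [bj]_G, since P maps U-coordinates to G-coordinates.
Expressing b1 in G: b1 = -2w1 - w2, so column 1 of P is <-2, -1>.
Doing the same for each bj gives P = [[-2, -2], [-1, 2]].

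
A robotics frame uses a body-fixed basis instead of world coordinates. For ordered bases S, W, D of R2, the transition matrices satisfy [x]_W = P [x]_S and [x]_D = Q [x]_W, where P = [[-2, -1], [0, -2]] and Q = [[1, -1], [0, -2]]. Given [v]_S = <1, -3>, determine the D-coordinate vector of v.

<-5, -12>

Composing the changes, [v]_D = Q P [v]_S.
Q P = [[-2, 1], [0, 4]]; applying this to <1, -3> gives <-5, -12>.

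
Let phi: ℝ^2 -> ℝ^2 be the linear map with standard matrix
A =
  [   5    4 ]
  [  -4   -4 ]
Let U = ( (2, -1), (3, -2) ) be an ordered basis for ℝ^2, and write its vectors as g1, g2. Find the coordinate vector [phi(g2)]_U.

Column 2 of [phi]_U is the U-coordinate vector of phi(g2).
In standard coordinates phi(g2) = A g2 = (7, -4).
Converting to U: (7, -4) = 2g1 + g2, so the coordinate vector is (2, 1).

(2, 1)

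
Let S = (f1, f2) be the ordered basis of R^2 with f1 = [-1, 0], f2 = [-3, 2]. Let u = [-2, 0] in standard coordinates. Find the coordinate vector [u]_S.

[u]_S is the unique c with M c = u, where M has columns f1, f2.
System: -c_1 - 3c_2 = -2, 0c_1 + 2c_2 = 0; solving gives c_1 = 2, c_2 = 0.
Check: 2f1 + 0·f2 = [-2, 0].

[2, 0]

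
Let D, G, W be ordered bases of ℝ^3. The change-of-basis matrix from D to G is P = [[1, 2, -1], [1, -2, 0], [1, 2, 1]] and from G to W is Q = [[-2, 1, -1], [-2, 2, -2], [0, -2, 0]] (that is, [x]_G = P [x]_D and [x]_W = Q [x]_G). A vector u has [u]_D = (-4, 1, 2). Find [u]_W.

(2, -4, 12)

Composing the changes, [u]_W = Q P [u]_D.
Q P = [[-2, -8, 1], [-2, -12, 0], [-2, 4, 0]]; applying this to (-4, 1, 2) gives (2, -4, 12).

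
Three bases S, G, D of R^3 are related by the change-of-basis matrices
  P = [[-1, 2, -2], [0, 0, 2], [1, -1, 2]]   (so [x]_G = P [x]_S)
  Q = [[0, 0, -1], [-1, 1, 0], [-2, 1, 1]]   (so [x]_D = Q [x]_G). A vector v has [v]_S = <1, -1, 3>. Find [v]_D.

Composing the changes, [v]_D = Q P [v]_S.
Q P = [[-1, 1, -2], [1, -2, 4], [3, -5, 8]]; applying this to <1, -1, 3> gives <-8, 15, 32>.

<-8, 15, 32>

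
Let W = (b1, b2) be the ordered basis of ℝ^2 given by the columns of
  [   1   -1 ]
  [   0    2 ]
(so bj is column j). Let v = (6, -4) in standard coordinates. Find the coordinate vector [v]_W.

(4, -2)

Write v = c_1 b1 + c_2 b2 and solve for the c_i.
System: c_1 - c_2 = 6, 0c_1 + 2c_2 = -4; solving gives c_1 = 4, c_2 = -2.
Check: 4b1 - 2b2 = (6, -4).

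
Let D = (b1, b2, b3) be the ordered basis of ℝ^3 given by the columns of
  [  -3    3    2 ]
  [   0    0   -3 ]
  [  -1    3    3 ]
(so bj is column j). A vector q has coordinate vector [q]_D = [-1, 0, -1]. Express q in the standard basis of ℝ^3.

[1, 3, -2]

By definition q = -b1 + 0·b2 - b3.
Summing componentwise gives [1, 3, -2].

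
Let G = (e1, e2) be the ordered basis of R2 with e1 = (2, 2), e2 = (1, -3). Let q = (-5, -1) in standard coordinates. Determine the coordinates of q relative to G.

Write q = c_1 e1 + c_2 e2 and solve for the c_i.
System: 2c_1 + c_2 = -5, 2c_1 - 3c_2 = -1; solving gives c_1 = -2, c_2 = -1.
Check: -2e1 - e2 = (-5, -1).

(-2, -1)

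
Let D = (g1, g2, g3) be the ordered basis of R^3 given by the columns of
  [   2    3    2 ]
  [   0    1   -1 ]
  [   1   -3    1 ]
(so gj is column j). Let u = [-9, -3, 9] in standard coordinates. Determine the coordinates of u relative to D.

[u]_D is the unique c with M c = u, where M has columns g1, ..., g3.
Solving this 3x3 system gives c = (0, -3, 0).
Check: 0·g1 - 3g2 + 0·g3 = [-9, -3, 9].

[0, -3, 0]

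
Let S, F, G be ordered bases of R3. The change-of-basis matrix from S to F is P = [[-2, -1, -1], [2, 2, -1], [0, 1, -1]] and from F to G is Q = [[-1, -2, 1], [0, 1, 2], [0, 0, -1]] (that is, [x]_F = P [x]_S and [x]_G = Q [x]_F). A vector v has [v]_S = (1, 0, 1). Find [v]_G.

Apply P to get F-coordinates (-3, 1, -1), then Q to get G-coordinates.
The result is [v]_G = (0, -1, 1).

(0, -1, 1)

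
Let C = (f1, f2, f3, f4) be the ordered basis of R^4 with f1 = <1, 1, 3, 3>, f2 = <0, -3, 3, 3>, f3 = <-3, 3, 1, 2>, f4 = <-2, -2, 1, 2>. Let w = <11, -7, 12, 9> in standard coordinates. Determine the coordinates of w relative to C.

<3, 2, -2, -1>

We seek scalars with c_1 f1 + ... + c_4 f4 = w; equivalently solve M c = w where the columns of M are f1, ..., f4.
Row-reducing the augmented matrix [M | w] gives c = (3, 2, -2, -1).
Check: 3f1 + 2f2 - 2f3 - f4 = <11, -7, 12, 9>.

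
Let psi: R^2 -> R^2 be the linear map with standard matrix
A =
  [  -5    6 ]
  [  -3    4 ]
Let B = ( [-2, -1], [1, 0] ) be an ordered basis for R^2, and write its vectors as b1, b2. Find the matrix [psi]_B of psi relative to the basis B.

[[-2, 3], [0, 1]]

The j-th column of [psi]_B is [psi(bj)]_B.
psi(b1) = A b1 = [4, 2] = -2b1 + 0·b2, so column 1 is [-2, 0].
Repeating for b2 and assembling the columns gives [[-2, 3], [0, 1]].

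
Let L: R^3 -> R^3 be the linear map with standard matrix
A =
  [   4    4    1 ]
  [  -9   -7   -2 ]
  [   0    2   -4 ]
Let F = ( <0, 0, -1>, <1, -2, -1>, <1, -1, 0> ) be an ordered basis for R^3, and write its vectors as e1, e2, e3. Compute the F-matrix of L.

Let P have columns e1, ..., e3. Then [L]_F = P^(-1) A P.
Here det P = -1, so P^(-1) is integer; computing A P first and then P^(-1)(A P) gives [[-3, 2, 0], [-1, -2, 2], [0, -3, -2]].

[[-3, 2, 0], [-1, -2, 2], [0, -3, -2]]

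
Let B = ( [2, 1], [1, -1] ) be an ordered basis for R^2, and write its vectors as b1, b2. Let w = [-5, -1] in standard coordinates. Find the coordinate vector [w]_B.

[w]_B is the unique c with M c = w, where M has columns b1, b2.
System: 2c_1 + c_2 = -5, c_1 - c_2 = -1; solving gives c_1 = -2, c_2 = -1.
Check: -2b1 - b2 = [-5, -1].

[-2, -1]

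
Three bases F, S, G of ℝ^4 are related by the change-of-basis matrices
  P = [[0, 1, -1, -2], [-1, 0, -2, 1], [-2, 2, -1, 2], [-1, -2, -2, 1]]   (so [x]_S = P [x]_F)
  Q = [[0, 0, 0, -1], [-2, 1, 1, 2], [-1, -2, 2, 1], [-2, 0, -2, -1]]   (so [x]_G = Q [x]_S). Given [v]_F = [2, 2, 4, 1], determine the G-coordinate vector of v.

[13, -29, 5, 25]

Apply P to get S-coordinates [-4, -9, -2, -13], then Q to get G-coordinates.
The result is [v]_G = [13, -29, 5, 25].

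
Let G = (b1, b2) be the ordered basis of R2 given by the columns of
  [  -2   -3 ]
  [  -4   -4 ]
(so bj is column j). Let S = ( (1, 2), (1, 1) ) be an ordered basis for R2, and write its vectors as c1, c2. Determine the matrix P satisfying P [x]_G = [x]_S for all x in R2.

[[-2, -1], [0, -2]]

Take x = bj: its G-coordinates are the j-th standard unit vector, so P e_j — column j of P — equals [bj]_S.
b1 = -2c1 + 0·c2, giving column 1 = (-2, 0); repeating for each j gives P = [[-2, -1], [0, -2]].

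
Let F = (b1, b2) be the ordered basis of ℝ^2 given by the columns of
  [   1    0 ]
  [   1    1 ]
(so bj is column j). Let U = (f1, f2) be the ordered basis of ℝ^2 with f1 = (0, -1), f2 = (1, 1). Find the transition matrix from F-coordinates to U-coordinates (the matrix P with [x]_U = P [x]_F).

Let M have columns bj and N have columns fj. Then for every x, N [x]_U = x = M [x]_F, so P = N^(-1) M.
Since det N = 1, N^(-1) has integer entries; multiplying gives P = [[0, -1], [1, 0]].

[[0, -1], [1, 0]]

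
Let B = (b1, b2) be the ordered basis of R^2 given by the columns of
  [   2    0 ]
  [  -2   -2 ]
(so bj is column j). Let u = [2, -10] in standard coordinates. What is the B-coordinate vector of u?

[1, 4]

Write u = c_1 b1 + c_2 b2 and solve for the c_i.
System: 2c_1 + 0c_2 = 2, -2c_1 - 2c_2 = -10; solving gives c_1 = 1, c_2 = 4.
Check: b1 + 4b2 = [2, -10].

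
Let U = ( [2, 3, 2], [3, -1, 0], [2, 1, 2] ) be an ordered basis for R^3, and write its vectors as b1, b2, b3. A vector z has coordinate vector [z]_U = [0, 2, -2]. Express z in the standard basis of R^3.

By definition z = 0·b1 + 2b2 - 2b3.
Summing componentwise gives [2, -4, -4].

[2, -4, -4]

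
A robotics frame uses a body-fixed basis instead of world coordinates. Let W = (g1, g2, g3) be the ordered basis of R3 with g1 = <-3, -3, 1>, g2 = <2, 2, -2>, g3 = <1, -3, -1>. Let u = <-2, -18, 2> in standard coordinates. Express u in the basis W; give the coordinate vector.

<0, -3, 4>

[u]_W is the unique c with M c = u, where M has columns g1, ..., g3.
Gaussian elimination on [M | u] yields c = (0, -3, 4).
Check: 0·g1 - 3g2 + 4g3 = <-2, -18, 2>.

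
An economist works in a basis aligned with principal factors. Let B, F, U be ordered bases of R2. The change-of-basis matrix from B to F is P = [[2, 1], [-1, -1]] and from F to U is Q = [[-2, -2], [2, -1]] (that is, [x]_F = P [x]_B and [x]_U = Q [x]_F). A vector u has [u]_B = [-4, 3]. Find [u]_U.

First [u]_F = P [u]_B = [-5, 1].
Then [u]_U = Q [u]_F = [8, -11].

[8, -11]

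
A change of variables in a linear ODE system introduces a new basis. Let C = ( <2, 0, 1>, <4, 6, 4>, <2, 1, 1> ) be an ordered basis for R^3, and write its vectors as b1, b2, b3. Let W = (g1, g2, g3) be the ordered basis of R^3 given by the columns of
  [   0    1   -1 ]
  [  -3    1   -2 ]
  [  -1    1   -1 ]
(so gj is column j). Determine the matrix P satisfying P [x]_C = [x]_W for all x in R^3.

[[1, 0, 1], [1, 2, 0], [-1, -2, -2]]

Let M have columns bj and N have columns gj. Then for every x, N [x]_W = x = M [x]_C, so P = N^(-1) M.
Since det N = 1, N^(-1) has integer entries; multiplying gives P = [[1, 0, 1], [1, 2, 0], [-1, -2, -2]].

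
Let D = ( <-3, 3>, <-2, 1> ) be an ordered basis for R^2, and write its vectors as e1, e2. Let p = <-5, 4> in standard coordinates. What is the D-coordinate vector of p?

We seek scalars with c_1 e1 + c_2 e2 = p; equivalently solve M c = p where the columns of M are e1, e2.
System: -3c_1 - 2c_2 = -5, 3c_1 + c_2 = 4; solving gives c_1 = 1, c_2 = 1.
Check: e1 + e2 = <-5, 4>.

<1, 1>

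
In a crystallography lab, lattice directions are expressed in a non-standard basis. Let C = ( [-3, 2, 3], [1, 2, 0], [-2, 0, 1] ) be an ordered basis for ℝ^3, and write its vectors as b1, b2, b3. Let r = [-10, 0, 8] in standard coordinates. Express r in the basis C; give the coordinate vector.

[3, -3, -1]

Write r = c_1 b1 + ... + c_3 b3 and solve for the c_i.
Row-reducing the augmented matrix [M | r] gives c = (3, -3, -1).
Check: 3b1 - 3b2 - b3 = [-10, 0, 8].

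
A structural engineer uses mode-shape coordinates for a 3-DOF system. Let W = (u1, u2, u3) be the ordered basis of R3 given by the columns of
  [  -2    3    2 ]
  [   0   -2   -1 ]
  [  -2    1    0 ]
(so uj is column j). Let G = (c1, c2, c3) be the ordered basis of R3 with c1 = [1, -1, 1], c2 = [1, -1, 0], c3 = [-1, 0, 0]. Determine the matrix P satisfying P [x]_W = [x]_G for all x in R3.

[[-2, 1, 0], [2, 1, 1], [2, -1, -1]]

Column j of P is [uj]_G, since P maps W-coordinates to G-coordinates.
Expressing u1 in G: u1 = -2c1 + 2c2 + 2c3, so column 1 of P is [-2, 2, 2].
Doing the same for each uj gives P = [[-2, 1, 0], [2, 1, 1], [2, -1, -1]].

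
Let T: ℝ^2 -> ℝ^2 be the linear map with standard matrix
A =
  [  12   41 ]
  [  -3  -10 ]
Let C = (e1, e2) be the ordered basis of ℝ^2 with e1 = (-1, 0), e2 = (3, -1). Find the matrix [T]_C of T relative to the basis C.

[[3, 2], [-3, -1]]

With P the matrix whose columns are e1, e2, [T]_C = P^(-1) A P.
Column by column: T(e1) = A e1 = (-12, 3); its C-coordinates (3, -3) give column 1.
Continuing for each basis vector yields [T]_C = [[3, 2], [-3, -1]].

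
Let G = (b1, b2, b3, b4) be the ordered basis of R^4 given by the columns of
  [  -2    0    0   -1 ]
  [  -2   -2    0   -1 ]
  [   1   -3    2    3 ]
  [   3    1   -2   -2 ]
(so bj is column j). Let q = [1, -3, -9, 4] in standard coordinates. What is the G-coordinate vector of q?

[0, 2, 0, -1]

[q]_G is the unique c with M c = q, where M has columns b1, ..., b4.
Row-reducing the augmented matrix [M | q] gives c = (0, 2, 0, -1).
Check: 0·b1 + 2b2 + 0·b3 - b4 = [1, -3, -9, 4].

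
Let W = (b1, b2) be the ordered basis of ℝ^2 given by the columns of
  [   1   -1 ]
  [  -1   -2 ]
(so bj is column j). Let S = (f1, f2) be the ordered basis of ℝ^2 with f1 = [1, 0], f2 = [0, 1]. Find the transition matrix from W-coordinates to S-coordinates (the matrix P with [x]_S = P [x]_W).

[[1, -1], [-1, -2]]

Take x = bj: its W-coordinates are the j-th standard unit vector, so P e_j — column j of P — equals [bj]_S.
b1 = f1 - f2, giving column 1 = [1, -1]; repeating for each j gives P = [[1, -1], [-1, -2]].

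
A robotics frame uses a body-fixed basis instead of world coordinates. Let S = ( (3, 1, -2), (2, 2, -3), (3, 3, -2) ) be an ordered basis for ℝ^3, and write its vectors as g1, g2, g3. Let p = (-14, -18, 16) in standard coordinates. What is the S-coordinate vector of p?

(2, -4, -4)

[p]_S is the unique c with M c = p, where M has columns g1, ..., g3.
Solving this 3x3 system gives c = (2, -4, -4).
Check: 2g1 - 4g2 - 4g3 = (-14, -18, 16).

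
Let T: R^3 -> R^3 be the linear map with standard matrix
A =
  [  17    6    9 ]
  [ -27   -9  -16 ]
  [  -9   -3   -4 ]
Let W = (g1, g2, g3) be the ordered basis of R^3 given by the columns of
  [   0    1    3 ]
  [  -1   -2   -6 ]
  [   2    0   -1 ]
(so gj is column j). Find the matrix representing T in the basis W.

Let P have columns g1, ..., g3. Then [T]_W = P^(-1) A P.
Here det P = -1, so P^(-1) is integer; computing A P first and then P^(-1)(A P) gives [[-1, -1, -1], [3, 2, -3], [3, 1, 3]].

[[-1, -1, -1], [3, 2, -3], [3, 1, 3]]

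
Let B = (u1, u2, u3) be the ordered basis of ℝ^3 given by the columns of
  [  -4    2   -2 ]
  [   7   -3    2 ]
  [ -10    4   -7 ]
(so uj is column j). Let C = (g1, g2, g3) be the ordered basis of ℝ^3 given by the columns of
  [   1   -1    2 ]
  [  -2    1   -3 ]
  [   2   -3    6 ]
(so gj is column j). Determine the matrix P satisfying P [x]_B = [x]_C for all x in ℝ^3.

Let M have columns uj and N have columns gj. Then for every x, N [x]_C = x = M [x]_B, so P = N^(-1) M.
Since det N = -1, N^(-1) has integer entries; multiplying gives P = [[-2, 2, 1], [0, -2, 1], [-1, -1, -1]].

[[-2, 2, 1], [0, -2, 1], [-1, -1, -1]]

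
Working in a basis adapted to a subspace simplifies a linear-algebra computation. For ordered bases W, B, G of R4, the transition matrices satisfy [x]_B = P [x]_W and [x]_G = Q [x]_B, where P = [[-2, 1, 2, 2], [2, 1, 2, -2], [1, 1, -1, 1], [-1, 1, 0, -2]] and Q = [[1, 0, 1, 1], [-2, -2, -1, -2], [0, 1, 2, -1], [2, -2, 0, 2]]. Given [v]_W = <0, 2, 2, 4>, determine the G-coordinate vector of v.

<12, -16, 12, 20>

First [v]_B = P [v]_W = <14, -2, 4, -6>.
Then [v]_G = Q [v]_B = <12, -16, 12, 20>.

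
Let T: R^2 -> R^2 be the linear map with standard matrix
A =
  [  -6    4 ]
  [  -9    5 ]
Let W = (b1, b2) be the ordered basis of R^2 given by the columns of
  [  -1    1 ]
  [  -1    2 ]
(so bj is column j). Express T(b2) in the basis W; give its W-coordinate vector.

Column 2 of [T]_W is the W-coordinate vector of T(b2).
In standard coordinates T(b2) = A b2 = <2, 1>.
Converting to W: <2, 1> = -3b1 - b2, so the coordinate vector is <-3, -1>.

<-3, -1>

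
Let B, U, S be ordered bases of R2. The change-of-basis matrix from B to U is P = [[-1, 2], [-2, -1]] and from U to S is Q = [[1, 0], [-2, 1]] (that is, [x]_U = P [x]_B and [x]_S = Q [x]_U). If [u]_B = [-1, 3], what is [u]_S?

[7, -15]

First [u]_U = P [u]_B = [7, -1].
Then [u]_S = Q [u]_U = [7, -15].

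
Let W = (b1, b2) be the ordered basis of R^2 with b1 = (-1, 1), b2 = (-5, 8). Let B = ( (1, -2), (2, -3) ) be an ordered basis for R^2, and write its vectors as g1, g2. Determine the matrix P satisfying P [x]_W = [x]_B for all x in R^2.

Let M have columns bj and N have columns gj. Then for every x, N [x]_B = x = M [x]_W, so P = N^(-1) M.
Since det N = 1, N^(-1) has integer entries; multiplying gives P = [[1, -1], [-1, -2]].

[[1, -1], [-1, -2]]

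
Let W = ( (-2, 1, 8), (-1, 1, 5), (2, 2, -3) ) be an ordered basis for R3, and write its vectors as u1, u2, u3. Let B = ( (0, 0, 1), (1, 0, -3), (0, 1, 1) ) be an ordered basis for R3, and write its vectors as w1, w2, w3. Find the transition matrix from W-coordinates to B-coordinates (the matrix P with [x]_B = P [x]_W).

[[1, 1, 1], [-2, -1, 2], [1, 1, 2]]

Let M have columns uj and N have columns wj. Then for every x, N [x]_B = x = M [x]_W, so P = N^(-1) M.
Since det N = 1, N^(-1) has integer entries; multiplying gives P = [[1, 1, 1], [-2, -1, 2], [1, 1, 2]].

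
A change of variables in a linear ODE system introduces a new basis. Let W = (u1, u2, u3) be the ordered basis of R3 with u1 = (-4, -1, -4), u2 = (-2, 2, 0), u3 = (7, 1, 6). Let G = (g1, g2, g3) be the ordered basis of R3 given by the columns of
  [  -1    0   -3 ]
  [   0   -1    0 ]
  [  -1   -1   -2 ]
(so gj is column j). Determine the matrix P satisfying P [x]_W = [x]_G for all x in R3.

Take x = uj: its W-coordinates are the j-th standard unit vector, so P e_j — column j of P — equals [uj]_G.
u1 = g1 + g2 + g3, giving column 1 = (1, 1, 1); repeating for each j gives P = [[1, 2, -1], [1, -2, -1], [1, 0, -2]].

[[1, 2, -1], [1, -2, -1], [1, 0, -2]]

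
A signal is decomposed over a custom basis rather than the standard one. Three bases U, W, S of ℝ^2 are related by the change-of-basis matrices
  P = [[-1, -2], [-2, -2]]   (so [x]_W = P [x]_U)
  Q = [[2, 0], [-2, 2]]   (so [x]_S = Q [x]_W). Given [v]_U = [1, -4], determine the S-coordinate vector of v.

[14, -2]

Composing the changes, [v]_S = Q P [v]_U.
Q P = [[-2, -4], [-2, 0]]; applying this to [1, -4] gives [14, -2].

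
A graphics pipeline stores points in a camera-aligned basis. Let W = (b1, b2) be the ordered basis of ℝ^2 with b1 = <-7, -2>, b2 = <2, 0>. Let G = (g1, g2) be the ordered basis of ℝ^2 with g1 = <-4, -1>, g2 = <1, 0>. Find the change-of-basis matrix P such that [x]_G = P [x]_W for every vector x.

Column j of P is [bj]_G, since P maps W-coordinates to G-coordinates.
Expressing b1 in G: b1 = 2g1 + g2, so column 1 of P is <2, 1>.
Doing the same for each bj gives P = [[2, 0], [1, 2]].

[[2, 0], [1, 2]]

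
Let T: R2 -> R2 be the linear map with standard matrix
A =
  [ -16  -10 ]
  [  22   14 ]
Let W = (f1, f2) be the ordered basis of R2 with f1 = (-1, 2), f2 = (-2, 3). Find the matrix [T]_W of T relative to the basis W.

[[0, 2], [2, -2]]

Let P have columns f1, f2. Then [T]_W = P^(-1) A P.
Here det P = 1, so P^(-1) is integer; computing A P first and then P^(-1)(A P) gives [[0, 2], [2, -2]].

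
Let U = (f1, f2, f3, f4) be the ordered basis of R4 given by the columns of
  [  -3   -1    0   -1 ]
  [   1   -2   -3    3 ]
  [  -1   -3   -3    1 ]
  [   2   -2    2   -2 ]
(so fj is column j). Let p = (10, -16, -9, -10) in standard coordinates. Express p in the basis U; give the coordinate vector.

(-4, 3, 1, -1)

[p]_U is the unique c with M c = p, where M has columns f1, ..., f4.
Row-reducing the augmented matrix [M | p] gives c = (-4, 3, 1, -1).
Check: -4f1 + 3f2 + f3 - f4 = (10, -16, -9, -10).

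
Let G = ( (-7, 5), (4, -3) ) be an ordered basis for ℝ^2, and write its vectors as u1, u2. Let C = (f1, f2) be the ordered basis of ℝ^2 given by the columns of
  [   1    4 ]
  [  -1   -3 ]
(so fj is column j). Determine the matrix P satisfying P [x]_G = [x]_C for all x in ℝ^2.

[[1, 0], [-2, 1]]

Take x = uj: its G-coordinates are the j-th standard unit vector, so P e_j — column j of P — equals [uj]_C.
u1 = f1 - 2f2, giving column 1 = (1, -2); repeating for each j gives P = [[1, 0], [-2, 1]].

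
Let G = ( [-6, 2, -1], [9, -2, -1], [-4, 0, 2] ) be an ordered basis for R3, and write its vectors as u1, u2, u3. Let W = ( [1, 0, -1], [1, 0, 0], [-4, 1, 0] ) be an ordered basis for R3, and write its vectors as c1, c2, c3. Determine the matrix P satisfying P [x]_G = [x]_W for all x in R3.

[[1, 1, -2], [1, 0, -2], [2, -2, 0]]

Column j of P is [uj]_W, since P maps G-coordinates to W-coordinates.
Expressing u1 in W: u1 = c1 + c2 + 2c3, so column 1 of P is [1, 1, 2].
Doing the same for each uj gives P = [[1, 1, -2], [1, 0, -2], [2, -2, 0]].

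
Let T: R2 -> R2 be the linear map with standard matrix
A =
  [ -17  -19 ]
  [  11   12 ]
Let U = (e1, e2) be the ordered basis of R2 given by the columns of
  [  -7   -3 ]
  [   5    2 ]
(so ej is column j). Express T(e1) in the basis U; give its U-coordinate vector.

<-3, -1>

Compute T(e1) = A e1 = <24, -17> in standard coordinates.
Then write this in U-coordinates: solve for y in y_1 e1 + y_2 e2 = <24, -17>.
This gives y = <-3, -1>, which is column 1 of [T]_U.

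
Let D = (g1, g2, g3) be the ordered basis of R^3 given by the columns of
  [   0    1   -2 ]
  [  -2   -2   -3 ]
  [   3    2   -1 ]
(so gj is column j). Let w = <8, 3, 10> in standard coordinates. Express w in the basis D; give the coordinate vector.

<1, 2, -3>

We seek scalars with c_1 g1 + ... + c_3 g3 = w; equivalently solve M c = w where the columns of M are g1, ..., g3.
Solving this 3x3 system gives c = (1, 2, -3).
Check: g1 + 2g2 - 3g3 = <8, 3, 10>.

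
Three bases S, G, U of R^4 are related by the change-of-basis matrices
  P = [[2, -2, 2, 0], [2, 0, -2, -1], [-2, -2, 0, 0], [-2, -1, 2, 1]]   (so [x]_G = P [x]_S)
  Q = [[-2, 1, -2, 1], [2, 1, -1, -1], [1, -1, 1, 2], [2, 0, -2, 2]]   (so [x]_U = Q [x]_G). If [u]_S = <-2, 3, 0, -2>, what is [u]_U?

Apply P to get G-coordinates <-10, -2, -2, -1>, then Q to get U-coordinates.
The result is [u]_U = <21, -19, -12, -18>.

<21, -19, -12, -18>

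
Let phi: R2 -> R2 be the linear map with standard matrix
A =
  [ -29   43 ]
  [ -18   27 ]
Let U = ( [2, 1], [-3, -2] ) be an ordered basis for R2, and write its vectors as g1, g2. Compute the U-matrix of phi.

[[-3, 2], [3, 1]]

The j-th column of [phi]_U is [phi(gj)]_U.
phi(g1) = A g1 = [-15, -9] = -3g1 + 3g2, so column 1 is [-3, 3].
Repeating for g2 and assembling the columns gives [[-3, 2], [3, 1]].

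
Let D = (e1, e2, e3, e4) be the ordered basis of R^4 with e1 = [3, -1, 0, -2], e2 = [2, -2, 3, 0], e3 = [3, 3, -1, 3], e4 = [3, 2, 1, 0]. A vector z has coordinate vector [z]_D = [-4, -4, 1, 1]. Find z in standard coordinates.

[-14, 17, -12, 11]

The coordinates say z = -4e1 - 4e2 + e3 + e4; adding the scaled basis vectors gives [-14, 17, -12, 11].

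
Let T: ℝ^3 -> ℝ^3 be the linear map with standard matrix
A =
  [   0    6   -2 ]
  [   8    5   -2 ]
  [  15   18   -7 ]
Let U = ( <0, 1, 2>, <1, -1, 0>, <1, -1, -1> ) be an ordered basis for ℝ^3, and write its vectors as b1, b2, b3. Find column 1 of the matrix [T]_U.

Compute T(b1) = A b1 = <2, 1, 4> in standard coordinates.
Then write this in U-coordinates: solve for y in y_1 b1 + ... + y_3 b3 = <2, 1, 4>.
This gives y = <3, 0, 2>, which is column 1 of [T]_U.

<3, 0, 2>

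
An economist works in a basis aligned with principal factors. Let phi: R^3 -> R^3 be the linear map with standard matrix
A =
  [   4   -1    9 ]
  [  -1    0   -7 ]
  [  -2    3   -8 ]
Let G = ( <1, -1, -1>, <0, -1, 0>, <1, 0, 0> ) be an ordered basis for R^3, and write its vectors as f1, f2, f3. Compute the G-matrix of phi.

With P the matrix whose columns are f1, ..., f3, [phi]_G = P^(-1) A P.
Column by column: phi(f1) = A f1 = <-4, 6, 3>; its G-coordinates <-3, -3, -1> give column 1.
Continuing for each basis vector yields [phi]_G = [[-3, 3, 2], [-3, -3, -1], [-1, -2, 2]].

[[-3, 3, 2], [-3, -3, -1], [-1, -2, 2]]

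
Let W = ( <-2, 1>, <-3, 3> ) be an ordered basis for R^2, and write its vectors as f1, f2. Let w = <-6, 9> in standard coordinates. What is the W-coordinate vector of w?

[w]_W is the unique c with M c = w, where M has columns f1, f2.
System: -2c_1 - 3c_2 = -6, c_1 + 3c_2 = 9; solving gives c_1 = -3, c_2 = 4.
Check: -3f1 + 4f2 = <-6, 9>.

<-3, 4>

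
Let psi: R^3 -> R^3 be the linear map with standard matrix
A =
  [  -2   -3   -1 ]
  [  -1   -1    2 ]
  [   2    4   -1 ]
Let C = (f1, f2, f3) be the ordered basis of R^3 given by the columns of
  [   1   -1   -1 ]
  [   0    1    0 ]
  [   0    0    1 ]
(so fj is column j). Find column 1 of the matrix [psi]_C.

Compute psi(f1) = A f1 = [-2, -1, 2] in standard coordinates.
Then write this in C-coordinates: solve for y in y_1 f1 + ... + y_3 f3 = [-2, -1, 2].
This gives y = [-1, -1, 2], which is column 1 of [psi]_C.

[-1, -1, 2]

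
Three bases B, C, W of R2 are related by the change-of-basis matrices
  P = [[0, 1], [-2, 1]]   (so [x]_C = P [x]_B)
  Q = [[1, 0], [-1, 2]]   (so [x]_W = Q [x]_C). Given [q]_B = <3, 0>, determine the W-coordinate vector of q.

<0, -12>

Composing the changes, [q]_W = Q P [q]_B.
Q P = [[0, 1], [-4, 1]]; applying this to <3, 0> gives <0, -12>.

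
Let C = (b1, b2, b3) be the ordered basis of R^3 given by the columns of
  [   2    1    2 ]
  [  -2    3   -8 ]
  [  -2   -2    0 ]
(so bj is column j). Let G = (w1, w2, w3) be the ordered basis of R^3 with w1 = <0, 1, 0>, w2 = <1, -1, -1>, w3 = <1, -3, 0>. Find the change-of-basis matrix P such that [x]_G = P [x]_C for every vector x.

[[0, 2, -2], [2, 2, 0], [0, -1, 2]]

Take x = bj: its C-coordinates are the j-th standard unit vector, so P e_j — column j of P — equals [bj]_G.
b1 = 0·w1 + 2w2 + 0·w3, giving column 1 = <0, 2, 0>; repeating for each j gives P = [[0, 2, -2], [2, 2, 0], [0, -1, 2]].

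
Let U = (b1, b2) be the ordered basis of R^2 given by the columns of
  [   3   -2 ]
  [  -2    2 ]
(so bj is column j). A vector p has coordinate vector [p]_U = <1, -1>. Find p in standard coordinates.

By definition p = b1 - b2.
Summing componentwise gives <5, -4>.

<5, -4>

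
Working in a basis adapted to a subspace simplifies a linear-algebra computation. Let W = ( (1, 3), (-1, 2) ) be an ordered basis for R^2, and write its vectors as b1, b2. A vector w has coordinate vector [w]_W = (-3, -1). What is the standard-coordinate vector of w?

(-2, -11)

The coordinates say w = -3b1 - b2; adding the scaled basis vectors gives (-2, -11).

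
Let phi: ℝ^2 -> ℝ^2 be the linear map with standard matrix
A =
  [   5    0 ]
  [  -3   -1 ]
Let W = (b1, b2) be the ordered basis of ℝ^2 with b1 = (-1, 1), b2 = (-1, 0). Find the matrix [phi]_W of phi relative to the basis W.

[[2, 3], [3, 2]]

The j-th column of [phi]_W is [phi(bj)]_W.
phi(b1) = A b1 = (-5, 2) = 2b1 + 3b2, so column 1 is (2, 3).
Repeating for b2 and assembling the columns gives [[2, 3], [3, 2]].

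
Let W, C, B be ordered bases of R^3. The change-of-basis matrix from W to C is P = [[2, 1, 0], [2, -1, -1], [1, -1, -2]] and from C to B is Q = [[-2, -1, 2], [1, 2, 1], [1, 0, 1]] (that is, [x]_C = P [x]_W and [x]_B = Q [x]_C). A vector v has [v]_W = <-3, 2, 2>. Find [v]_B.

Composing the changes, [v]_B = Q P [v]_W.
Q P = [[-4, -3, -3], [7, -2, -4], [3, 0, -2]]; applying this to <-3, 2, 2> gives <0, -33, -13>.

<0, -33, -13>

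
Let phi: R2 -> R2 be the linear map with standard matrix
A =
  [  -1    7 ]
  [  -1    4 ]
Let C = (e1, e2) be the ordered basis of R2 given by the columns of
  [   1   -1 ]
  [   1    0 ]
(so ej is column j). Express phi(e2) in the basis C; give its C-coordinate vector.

[1, 0]

Column 2 of [phi]_C is the C-coordinate vector of phi(e2).
In standard coordinates phi(e2) = A e2 = [1, 1].
Converting to C: [1, 1] = e1 + 0·e2, so the coordinate vector is [1, 0].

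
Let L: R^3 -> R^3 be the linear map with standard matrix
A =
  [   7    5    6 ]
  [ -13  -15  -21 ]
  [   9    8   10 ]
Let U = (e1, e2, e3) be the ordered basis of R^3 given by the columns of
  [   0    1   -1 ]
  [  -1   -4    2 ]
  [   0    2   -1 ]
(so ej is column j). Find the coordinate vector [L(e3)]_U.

[2, 0, 3]

Column 3 of [L]_U is the U-coordinate vector of L(e3).
In standard coordinates L(e3) = A e3 = [-3, 4, -3].
Converting to U: [-3, 4, -3] = 2e1 + 0·e2 + 3e3, so the coordinate vector is [2, 0, 3].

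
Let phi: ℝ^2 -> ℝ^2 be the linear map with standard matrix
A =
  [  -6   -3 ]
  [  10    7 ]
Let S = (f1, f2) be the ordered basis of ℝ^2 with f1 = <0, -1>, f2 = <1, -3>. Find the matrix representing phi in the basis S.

[[-2, 2], [3, 3]]

Let P have columns f1, f2. Then [phi]_S = P^(-1) A P.
Here det P = 1, so P^(-1) is integer; computing A P first and then P^(-1)(A P) gives [[-2, 2], [3, 3]].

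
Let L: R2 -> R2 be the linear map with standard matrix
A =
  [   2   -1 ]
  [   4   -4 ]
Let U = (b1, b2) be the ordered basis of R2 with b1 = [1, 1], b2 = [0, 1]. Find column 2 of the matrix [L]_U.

[-1, -3]

Column 2 of [L]_U is the U-coordinate vector of L(b2).
In standard coordinates L(b2) = A b2 = [-1, -4].
Converting to U: [-1, -4] = -b1 - 3b2, so the coordinate vector is [-1, -3].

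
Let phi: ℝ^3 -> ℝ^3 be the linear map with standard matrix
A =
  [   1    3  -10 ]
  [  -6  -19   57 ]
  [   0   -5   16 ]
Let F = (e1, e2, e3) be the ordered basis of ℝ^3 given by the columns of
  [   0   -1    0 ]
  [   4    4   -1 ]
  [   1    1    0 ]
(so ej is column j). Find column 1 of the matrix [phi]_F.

(-2, -2, 3)

Compute phi(e1) = A e1 = (2, -19, -4) in standard coordinates.
Then write this in F-coordinates: solve for y in y_1 e1 + ... + y_3 e3 = (2, -19, -4).
This gives y = (-2, -2, 3), which is column 1 of [phi]_F.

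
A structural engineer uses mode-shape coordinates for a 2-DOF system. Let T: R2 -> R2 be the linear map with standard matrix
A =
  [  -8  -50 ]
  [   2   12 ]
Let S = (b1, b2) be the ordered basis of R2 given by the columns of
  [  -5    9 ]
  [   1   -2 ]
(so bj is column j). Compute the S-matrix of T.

[[2, -2], [0, 2]]

With P the matrix whose columns are b1, b2, [T]_S = P^(-1) A P.
Column by column: T(b1) = A b1 = <-10, 2>; its S-coordinates <2, 0> give column 1.
Continuing for each basis vector yields [T]_S = [[2, -2], [0, 2]].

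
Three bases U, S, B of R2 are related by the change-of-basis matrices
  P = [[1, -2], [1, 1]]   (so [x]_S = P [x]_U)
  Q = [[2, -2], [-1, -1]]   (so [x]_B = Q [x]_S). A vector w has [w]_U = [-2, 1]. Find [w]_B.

[-6, 5]

Composing the changes, [w]_B = Q P [w]_U.
Q P = [[0, -6], [-2, 1]]; applying this to [-2, 1] gives [-6, 5].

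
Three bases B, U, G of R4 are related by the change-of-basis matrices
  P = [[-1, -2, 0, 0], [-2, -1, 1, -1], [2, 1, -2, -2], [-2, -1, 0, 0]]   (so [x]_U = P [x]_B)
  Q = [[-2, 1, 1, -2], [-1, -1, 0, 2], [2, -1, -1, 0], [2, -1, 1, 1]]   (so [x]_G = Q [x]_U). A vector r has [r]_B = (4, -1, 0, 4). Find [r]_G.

(6, -1, 8, -1)

Apply P to get U-coordinates (-2, -11, -1, -7), then Q to get G-coordinates.
The result is [r]_G = (6, -1, 8, -1).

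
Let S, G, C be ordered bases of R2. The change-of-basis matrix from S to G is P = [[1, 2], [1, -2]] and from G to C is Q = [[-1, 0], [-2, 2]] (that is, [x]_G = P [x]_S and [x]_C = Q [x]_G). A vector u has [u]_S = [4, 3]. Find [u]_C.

Apply P to get G-coordinates [10, -2], then Q to get C-coordinates.
The result is [u]_C = [-10, -24].

[-10, -24]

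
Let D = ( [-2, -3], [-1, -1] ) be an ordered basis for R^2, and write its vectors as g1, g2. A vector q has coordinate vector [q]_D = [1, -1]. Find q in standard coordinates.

[-1, -2]

By definition q = g1 - g2.
Summing componentwise gives [-1, -2].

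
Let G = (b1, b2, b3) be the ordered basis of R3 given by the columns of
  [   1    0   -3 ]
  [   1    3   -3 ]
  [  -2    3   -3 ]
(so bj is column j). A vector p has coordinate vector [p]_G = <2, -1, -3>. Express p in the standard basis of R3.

p = M [p]_G, where M has columns b1, ..., b3.
Carrying out the matrix-vector product, p = <11, 8, 2>.

<11, 8, 2>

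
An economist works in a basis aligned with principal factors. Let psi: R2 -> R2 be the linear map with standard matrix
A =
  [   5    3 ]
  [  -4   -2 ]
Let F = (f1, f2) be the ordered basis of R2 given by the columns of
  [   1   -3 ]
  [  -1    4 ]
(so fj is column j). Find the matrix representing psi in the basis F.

The j-th column of [psi]_F is [psi(fj)]_F.
psi(f1) = A f1 = (2, -2) = 2f1 + 0·f2, so column 1 is (2, 0).
Repeating for f2 and assembling the columns gives [[2, 0], [0, 1]].

[[2, 0], [0, 1]]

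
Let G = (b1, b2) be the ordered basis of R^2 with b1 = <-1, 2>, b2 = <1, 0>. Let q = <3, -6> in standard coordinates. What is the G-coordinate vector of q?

Write q = c_1 b1 + c_2 b2 and solve for the c_i.
System: -c_1 + c_2 = 3, 2c_1 + 0c_2 = -6; solving gives c_1 = -3, c_2 = 0.
Check: -3b1 + 0·b2 = <3, -6>.

<-3, 0>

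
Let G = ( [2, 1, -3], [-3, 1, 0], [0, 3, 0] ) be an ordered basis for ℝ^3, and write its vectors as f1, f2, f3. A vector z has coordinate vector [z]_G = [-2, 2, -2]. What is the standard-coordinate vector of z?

[-10, -6, 6]

z = M [z]_G, where M has columns f1, ..., f3.
Carrying out the matrix-vector product, z = [-10, -6, 6].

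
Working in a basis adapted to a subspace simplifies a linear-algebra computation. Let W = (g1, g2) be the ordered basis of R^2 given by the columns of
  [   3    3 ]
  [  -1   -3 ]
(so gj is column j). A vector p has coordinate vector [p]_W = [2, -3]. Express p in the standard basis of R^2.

By definition p = 2g1 - 3g2.
Summing componentwise gives [-3, 7].

[-3, 7]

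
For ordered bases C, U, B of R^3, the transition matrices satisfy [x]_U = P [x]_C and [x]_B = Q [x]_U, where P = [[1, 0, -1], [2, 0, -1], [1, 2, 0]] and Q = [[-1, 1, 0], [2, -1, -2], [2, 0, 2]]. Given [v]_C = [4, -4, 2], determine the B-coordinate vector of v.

Apply P to get U-coordinates [2, 6, -4], then Q to get B-coordinates.
The result is [v]_B = [4, 6, -4].

[4, 6, -4]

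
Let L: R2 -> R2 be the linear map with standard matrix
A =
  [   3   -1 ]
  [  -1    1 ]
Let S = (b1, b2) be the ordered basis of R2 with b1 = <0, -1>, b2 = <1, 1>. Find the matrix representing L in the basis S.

[[2, 2], [1, 2]]

The j-th column of [L]_S is [L(bj)]_S.
L(b1) = A b1 = <1, -1> = 2b1 + b2, so column 1 is <2, 1>.
Repeating for b2 and assembling the columns gives [[2, 2], [1, 2]].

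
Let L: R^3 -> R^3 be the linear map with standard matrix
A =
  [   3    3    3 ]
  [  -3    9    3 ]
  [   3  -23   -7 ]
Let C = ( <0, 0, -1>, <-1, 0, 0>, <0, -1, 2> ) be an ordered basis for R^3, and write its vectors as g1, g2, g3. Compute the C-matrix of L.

[[-1, -3, -3], [3, 3, -3], [3, -3, 3]]

Let P have columns g1, ..., g3. Then [L]_C = P^(-1) A P.
Here det P = -1, so P^(-1) is integer; computing A P first and then P^(-1)(A P) gives [[-1, -3, -3], [3, 3, -3], [3, -3, 3]].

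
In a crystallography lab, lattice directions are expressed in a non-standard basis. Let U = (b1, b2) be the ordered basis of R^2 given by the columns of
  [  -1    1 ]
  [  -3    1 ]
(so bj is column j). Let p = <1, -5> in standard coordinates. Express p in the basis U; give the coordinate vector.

We seek scalars with c_1 b1 + c_2 b2 = p; equivalently solve M c = p where the columns of M are b1, b2.
System: -c_1 + c_2 = 1, -3c_1 + c_2 = -5; solving gives c_1 = 3, c_2 = 4.
Check: 3b1 + 4b2 = <1, -5>.

<3, 4>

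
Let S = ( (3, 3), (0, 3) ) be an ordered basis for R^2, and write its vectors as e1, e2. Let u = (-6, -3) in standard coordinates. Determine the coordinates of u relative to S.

[u]_S is the unique c with M c = u, where M has columns e1, e2.
System: 3c_1 + 0c_2 = -6, 3c_1 + 3c_2 = -3; solving gives c_1 = -2, c_2 = 1.
Check: -2e1 + e2 = (-6, -3).

(-2, 1)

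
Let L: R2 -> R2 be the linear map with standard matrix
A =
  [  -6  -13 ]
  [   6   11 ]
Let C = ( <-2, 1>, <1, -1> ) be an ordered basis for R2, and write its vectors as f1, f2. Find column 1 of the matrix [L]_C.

<2, 3>

Column 1 of [L]_C is the C-coordinate vector of L(f1).
In standard coordinates L(f1) = A f1 = <-1, -1>.
Converting to C: <-1, -1> = 2f1 + 3f2, so the coordinate vector is <2, 3>.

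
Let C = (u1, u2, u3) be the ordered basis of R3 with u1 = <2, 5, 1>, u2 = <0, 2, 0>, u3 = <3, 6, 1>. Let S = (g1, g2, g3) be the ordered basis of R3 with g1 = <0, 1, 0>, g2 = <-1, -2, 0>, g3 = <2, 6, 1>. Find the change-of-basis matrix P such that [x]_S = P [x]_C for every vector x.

Take x = uj: its C-coordinates are the j-th standard unit vector, so P e_j — column j of P — equals [uj]_S.
u1 = -g1 + 0·g2 + g3, giving column 1 = <-1, 0, 1>; repeating for each j gives P = [[-1, 2, -2], [0, 0, -1], [1, 0, 1]].

[[-1, 2, -2], [0, 0, -1], [1, 0, 1]]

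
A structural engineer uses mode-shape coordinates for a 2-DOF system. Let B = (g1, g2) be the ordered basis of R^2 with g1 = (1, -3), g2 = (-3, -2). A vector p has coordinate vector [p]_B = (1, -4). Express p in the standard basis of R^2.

By definition p = g1 - 4g2.
Summing componentwise gives (13, 5).

(13, 5)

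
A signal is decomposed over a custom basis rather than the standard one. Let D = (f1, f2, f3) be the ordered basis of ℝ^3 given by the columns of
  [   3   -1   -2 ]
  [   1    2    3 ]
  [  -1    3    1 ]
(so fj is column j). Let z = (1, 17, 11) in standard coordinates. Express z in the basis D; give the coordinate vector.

We seek scalars with c_1 f1 + ... + c_3 f3 = z; equivalently solve M c = z where the columns of M are f1, ..., f3.
Gaussian elimination on [M | z] yields c = (3, 4, 2).
Check: 3f1 + 4f2 + 2f3 = (1, 17, 11).

(3, 4, 2)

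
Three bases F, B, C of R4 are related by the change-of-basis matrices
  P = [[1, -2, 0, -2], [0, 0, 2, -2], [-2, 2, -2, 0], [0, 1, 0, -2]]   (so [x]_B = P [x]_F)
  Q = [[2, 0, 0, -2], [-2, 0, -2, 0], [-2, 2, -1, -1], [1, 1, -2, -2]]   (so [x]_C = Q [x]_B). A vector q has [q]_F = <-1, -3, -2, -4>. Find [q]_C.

Apply P to get B-coordinates <13, 4, 0, 5>, then Q to get C-coordinates.
The result is [q]_C = <16, -26, -23, 7>.

<16, -26, -23, 7>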